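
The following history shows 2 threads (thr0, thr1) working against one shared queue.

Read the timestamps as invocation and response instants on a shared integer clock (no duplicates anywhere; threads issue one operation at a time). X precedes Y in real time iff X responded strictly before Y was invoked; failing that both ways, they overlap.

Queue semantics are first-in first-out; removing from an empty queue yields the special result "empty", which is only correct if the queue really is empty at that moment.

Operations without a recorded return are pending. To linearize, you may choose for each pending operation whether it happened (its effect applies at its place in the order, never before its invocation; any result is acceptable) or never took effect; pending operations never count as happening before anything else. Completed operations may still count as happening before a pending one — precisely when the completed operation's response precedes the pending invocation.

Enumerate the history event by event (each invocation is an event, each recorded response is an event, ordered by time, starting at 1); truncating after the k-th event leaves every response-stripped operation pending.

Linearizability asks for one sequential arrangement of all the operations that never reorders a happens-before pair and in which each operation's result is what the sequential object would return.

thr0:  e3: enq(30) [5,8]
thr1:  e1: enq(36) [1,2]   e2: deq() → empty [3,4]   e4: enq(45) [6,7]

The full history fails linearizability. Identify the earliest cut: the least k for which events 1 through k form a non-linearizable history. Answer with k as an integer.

events 1..3 are linearizable, e.g. via e1:
1. e1 enq(36), leaving queue <36>
include event 4 — e2 responding at 4 — and every candidate order breaks
for example e1, e2 fails at step 2: e2 deq() → empty is not legal there

4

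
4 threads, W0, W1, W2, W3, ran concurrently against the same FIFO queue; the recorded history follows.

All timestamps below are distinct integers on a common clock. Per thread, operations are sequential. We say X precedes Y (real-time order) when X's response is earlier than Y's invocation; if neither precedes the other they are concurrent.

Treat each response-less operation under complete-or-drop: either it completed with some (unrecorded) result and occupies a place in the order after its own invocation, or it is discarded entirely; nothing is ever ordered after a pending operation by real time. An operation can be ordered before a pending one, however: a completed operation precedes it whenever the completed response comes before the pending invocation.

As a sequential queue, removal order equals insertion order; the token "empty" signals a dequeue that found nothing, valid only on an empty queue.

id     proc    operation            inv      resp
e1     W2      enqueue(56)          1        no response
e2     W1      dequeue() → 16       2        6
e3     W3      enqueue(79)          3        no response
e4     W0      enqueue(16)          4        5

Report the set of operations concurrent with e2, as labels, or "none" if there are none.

e1, e3, e4

overlap test against e2 [2,6]: concurrent iff the interval meets 2..6
e1 [1,…): concurrent
e3 [3,…): concurrent
e4 [4,5]: concurrent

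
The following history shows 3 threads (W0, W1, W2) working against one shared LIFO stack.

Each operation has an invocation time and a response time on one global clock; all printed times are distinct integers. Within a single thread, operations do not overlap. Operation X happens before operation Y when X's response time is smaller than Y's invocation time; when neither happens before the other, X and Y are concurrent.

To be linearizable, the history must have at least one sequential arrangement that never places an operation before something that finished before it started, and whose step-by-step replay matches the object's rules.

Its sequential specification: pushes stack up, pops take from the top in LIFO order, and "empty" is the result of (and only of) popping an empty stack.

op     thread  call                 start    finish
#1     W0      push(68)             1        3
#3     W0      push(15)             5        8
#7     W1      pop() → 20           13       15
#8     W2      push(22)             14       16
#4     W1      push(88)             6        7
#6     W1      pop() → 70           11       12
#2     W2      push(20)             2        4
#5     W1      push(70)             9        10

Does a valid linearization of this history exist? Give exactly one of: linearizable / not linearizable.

the violation lands at event 15, #7's response at time 15: events 1..14 linearize, events 1..15 do not
all 4 real-time-respecting orders fail — 7 completed LIFO stack operations, no legal replay
completion choices over the 1 pending operation (#8) were checked; none helps
e.g. #1, #2, #3, #4, #5, #6, #7 (pending dropped): illegal at step 7, since #7 pop() → 20 cannot apply there
e.g. #1, #2, #4, #3, #5, #6, #7 (pending dropped): illegal at step 7, since #7 pop() → 20 cannot apply there

not linearizable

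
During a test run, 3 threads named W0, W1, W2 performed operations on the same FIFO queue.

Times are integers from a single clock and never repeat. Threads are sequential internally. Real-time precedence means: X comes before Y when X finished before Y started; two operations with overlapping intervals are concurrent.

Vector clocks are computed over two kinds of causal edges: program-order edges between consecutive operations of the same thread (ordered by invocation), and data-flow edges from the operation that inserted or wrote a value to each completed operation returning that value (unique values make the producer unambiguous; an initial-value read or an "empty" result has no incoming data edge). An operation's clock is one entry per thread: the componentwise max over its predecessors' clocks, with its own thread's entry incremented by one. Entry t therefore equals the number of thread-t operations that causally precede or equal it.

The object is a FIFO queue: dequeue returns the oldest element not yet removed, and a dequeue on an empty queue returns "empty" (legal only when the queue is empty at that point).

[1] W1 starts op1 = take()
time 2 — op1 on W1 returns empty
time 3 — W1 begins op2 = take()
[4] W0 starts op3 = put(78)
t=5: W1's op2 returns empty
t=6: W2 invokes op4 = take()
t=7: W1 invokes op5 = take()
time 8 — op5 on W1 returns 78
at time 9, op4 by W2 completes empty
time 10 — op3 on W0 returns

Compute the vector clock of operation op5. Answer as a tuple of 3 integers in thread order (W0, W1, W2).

(1, 3, 0)

invoked at 6, op4 has no predecessors; its own W2 bump gives (0, 0, 1)
invoked at 1, op1 has no predecessors; its own W1 bump gives (0, 1, 0)
invoked at 4, op3 has no predecessors; its own W0 bump gives (1, 0, 0)
op2 (invocation 3): componentwise max over VC(op1)=(0, 1, 0), +1 at W1, giving (0, 2, 0)
op5 (invocation 7): componentwise max over VC(op2)=(0, 2, 0), VC(op3)=(1, 0, 0), +1 at W1, giving (1, 3, 0)
target: VC(op5) = (1, 3, 0)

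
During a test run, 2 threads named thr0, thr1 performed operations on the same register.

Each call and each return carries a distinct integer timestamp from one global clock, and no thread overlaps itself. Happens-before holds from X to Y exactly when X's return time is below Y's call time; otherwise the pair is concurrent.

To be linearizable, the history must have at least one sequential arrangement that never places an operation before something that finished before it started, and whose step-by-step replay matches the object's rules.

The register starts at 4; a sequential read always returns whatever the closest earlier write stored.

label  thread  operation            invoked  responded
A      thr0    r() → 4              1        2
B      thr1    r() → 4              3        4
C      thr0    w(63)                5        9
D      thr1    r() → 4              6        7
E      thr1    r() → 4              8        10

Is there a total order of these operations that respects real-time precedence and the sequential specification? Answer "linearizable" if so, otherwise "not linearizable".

witness order: A, B, D, E, C
1. A r() → 4, leaving value 4
2. B r() → 4, leaving value 4
3. D r() → 4, leaving value 4
4. E r() → 4, leaving value 4
5. C w(63), leaving value 63

linearizable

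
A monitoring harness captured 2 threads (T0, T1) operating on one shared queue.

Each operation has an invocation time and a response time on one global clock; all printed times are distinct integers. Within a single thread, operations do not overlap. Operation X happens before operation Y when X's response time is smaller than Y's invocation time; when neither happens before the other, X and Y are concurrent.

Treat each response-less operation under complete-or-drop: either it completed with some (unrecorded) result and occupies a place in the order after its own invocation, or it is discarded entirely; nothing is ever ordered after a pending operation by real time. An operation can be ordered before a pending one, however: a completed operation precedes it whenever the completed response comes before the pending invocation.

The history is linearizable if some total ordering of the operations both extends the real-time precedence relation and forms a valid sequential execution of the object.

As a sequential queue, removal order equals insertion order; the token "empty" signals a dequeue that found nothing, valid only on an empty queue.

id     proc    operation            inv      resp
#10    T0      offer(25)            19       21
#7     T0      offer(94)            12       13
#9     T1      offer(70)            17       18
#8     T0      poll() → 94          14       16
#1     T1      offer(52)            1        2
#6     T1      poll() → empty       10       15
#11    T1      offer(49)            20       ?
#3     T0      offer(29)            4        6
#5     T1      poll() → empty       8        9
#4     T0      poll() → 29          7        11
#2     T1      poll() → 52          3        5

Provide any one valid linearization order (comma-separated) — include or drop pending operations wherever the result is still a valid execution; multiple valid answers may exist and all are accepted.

#1, #2, #3, #4, #5, #6, #7, #8, #9, #10

1. #1 offer(52), leaving queue <52>
2. #2 poll() → 52, leaving queue <>
3. #3 offer(29), leaving queue <29>
4. #4 poll() → 29, leaving queue <>
5. #5 poll() → empty, leaving queue <>
6. #6 poll() → empty, leaving queue <>
7. #7 offer(94), leaving queue <94>
8. #8 poll() → 94, leaving queue <>
9. #9 offer(70), leaving queue <70>
10. #10 offer(25), leaving queue <70,25>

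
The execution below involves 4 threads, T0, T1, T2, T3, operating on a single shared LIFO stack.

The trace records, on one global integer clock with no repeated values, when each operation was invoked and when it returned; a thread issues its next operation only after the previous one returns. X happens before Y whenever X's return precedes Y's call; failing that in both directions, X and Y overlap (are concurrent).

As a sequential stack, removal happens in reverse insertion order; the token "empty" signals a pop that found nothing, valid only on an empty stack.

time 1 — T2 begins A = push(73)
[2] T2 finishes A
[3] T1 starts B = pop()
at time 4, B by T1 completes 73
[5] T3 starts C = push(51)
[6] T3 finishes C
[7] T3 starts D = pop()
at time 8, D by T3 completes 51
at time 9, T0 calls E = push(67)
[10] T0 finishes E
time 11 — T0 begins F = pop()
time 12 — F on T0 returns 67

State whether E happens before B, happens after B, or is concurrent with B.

E spans [9,10], B spans [3,4]
resp(B)=4 < inv(E)=9

after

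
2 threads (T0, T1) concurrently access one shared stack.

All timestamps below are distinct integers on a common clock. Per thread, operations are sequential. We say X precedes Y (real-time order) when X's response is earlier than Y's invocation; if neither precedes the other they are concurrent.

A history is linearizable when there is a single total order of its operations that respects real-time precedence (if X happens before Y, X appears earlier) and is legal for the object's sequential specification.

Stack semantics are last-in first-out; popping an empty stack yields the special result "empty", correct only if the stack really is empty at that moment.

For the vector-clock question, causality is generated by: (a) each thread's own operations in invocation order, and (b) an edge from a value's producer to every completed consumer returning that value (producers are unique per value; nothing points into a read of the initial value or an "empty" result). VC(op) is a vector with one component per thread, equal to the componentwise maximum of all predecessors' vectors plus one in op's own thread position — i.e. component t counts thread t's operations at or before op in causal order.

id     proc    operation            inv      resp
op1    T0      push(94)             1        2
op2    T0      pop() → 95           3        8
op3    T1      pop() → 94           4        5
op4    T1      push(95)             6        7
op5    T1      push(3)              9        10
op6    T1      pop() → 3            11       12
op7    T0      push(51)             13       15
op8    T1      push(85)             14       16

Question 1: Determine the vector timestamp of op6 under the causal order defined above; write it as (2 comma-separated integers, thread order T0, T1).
(1, 4)

VC(op1, invoked at 1): no causal predecessors; +1 on T0 → (1, 0)
merge at op3 (invoked 4): VC(op1)=(1, 0), own-thread bump on T1 → (1, 1)
merge at op4 (invoked 6): VC(op3)=(1, 1), own-thread bump on T1 → (1, 2)
merge at op5 (invoked 9): VC(op4)=(1, 2), own-thread bump on T1 → (1, 3)
merge at op2 (invoked 3): VC(op1)=(1, 0), VC(op4)=(1, 2), own-thread bump on T0 → (2, 2)
merge at op6 (invoked 11): VC(op5)=(1, 3), own-thread bump on T1 → (1, 4)
merge at op7 (invoked 13): VC(op2)=(2, 2), own-thread bump on T0 → (3, 2)
merge at op8 (invoked 14): VC(op6)=(1, 4), own-thread bump on T1 → (1, 5)
target: VC(op6) = (1, 4)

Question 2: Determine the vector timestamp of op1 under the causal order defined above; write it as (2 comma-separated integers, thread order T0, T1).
(1, 0)

op1 (invocation 1): nothing precedes it; T0's component alone gives (1, 0)
op3 (invocation 4): componentwise max over VC(op1)=(1, 0), +1 at T1, giving (1, 1)
op4 (invocation 6): componentwise max over VC(op3)=(1, 1), +1 at T1, giving (1, 2)
op5 (invocation 9): componentwise max over VC(op4)=(1, 2), +1 at T1, giving (1, 3)
op2 (invocation 3): componentwise max over VC(op1)=(1, 0), VC(op4)=(1, 2), +1 at T0, giving (2, 2)
op6 (invocation 11): componentwise max over VC(op5)=(1, 3), +1 at T1, giving (1, 4)
op7 (invocation 13): componentwise max over VC(op2)=(2, 2), +1 at T0, giving (3, 2)
op8 (invocation 14): componentwise max over VC(op6)=(1, 4), +1 at T1, giving (1, 5)
target: VC(op1) = (1, 0)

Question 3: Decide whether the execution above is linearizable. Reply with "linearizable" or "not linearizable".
linearizable

witness order: op1, op3, op4, op2, op5, op6, op7, op8
step 1: op1 push(94) — stack <94>
step 2: op3 pop() → 94 — stack <>
step 3: op4 push(95) — stack <95>
step 4: op2 pop() → 95 — stack <>
step 5: op5 push(3) — stack <3>
step 6: op6 pop() → 3 — stack <>
step 7: op7 push(51) — stack <51>
step 8: op8 push(85) — stack <51,85>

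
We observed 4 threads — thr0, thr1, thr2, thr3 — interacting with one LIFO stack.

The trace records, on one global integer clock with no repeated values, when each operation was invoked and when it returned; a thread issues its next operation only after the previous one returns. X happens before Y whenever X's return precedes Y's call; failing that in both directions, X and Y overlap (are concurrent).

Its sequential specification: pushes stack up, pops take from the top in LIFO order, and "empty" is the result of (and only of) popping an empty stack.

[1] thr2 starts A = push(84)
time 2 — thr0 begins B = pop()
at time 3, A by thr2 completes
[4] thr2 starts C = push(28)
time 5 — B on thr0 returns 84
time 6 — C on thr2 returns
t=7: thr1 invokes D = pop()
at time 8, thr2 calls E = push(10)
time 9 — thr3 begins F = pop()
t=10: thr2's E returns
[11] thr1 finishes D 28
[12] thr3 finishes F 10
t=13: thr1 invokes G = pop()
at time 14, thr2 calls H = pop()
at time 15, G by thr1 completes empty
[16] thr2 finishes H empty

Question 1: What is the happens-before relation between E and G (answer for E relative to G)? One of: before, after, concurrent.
E spans [8,10], G spans [13,15]
resp(E)=10 < inv(G)=13

before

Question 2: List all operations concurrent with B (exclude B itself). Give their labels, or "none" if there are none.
B spans [2,5]: anything still running between times 2 and 5 counts as concurrent
A [1,3]: concurrent
C [4,6]: concurrent
D [7,11]: after
E [8,10]: after
F [9,12]: after
G [13,15]: after
H [14,16]: after

A, C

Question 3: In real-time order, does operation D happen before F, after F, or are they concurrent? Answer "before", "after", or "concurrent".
D spans [7,11], F spans [9,12]
the intervals overlap in both directions

concurrent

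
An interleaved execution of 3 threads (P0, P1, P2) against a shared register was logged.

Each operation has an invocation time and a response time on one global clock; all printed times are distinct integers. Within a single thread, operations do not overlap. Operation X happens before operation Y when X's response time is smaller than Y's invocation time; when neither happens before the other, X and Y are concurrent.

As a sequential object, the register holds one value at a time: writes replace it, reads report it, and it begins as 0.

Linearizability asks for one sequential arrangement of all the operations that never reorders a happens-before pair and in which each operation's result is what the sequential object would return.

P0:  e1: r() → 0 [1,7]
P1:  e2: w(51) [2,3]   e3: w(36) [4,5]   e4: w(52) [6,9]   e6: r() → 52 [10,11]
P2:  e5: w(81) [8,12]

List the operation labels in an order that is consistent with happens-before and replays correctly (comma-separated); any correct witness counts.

after step 1 (e1 r() → 0): value 0
after step 2 (e2 w(51)): value 51
after step 3 (e3 w(36)): value 36
after step 4 (e4 w(52)): value 52
after step 5 (e6 r() → 52): value 52
after step 6 (e5 w(81)): value 81

e1, e2, e3, e4, e6, e5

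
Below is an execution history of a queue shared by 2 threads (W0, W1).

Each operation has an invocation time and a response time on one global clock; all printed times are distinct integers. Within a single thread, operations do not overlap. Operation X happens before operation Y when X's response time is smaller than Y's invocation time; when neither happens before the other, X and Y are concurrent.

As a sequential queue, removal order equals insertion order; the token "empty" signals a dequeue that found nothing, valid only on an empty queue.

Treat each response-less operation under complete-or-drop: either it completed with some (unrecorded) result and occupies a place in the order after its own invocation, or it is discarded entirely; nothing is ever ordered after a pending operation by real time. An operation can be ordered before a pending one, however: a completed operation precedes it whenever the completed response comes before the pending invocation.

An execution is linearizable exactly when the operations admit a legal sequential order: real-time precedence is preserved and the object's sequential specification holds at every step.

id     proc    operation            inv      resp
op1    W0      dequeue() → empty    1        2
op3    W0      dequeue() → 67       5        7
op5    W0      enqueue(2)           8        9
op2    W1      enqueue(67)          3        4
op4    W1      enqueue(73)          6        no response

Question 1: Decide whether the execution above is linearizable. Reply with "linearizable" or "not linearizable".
one valid linearization: op1, op2, op3, op4, op5
1. op1 dequeue() → empty, leaving queue <>
2. op2 enqueue(67), leaving queue <67>
3. op3 dequeue() → 67, leaving queue <>
4. op4 enqueue(73) (pending, included), leaving queue <73>
5. op5 enqueue(2), leaving queue <73,2>

linearizable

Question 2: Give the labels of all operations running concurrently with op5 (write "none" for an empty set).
op5 spans [8,9]: anything still running between times 8 and 9 counts as concurrent
op1 [1,2]: before
op2 [3,4]: before
op3 [5,7]: before
op4 [6,…): concurrent

op4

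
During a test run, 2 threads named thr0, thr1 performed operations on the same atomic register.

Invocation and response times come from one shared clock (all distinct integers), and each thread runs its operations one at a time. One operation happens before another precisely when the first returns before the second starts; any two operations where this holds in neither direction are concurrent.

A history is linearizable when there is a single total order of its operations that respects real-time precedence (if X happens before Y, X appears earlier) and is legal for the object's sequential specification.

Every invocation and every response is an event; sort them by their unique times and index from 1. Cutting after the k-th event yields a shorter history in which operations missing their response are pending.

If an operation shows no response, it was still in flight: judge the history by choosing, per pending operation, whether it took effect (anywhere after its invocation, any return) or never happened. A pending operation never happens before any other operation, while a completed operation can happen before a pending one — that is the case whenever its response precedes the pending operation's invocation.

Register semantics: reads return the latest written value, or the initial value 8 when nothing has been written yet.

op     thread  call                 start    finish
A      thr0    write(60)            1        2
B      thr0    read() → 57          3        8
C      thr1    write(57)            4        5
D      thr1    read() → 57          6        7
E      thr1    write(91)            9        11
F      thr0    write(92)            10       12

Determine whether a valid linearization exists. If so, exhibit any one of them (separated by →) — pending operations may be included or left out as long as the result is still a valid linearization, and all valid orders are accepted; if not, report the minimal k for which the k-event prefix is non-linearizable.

step 1: A write(60) — value 60
step 2: C write(57) — value 57
step 3: B read() → 57 — value 57
step 4: D read() → 57 — value 57
step 5: E write(91) — value 91
step 6: F write(92) — value 92

linearizable — witness: A → C → B → D → E → F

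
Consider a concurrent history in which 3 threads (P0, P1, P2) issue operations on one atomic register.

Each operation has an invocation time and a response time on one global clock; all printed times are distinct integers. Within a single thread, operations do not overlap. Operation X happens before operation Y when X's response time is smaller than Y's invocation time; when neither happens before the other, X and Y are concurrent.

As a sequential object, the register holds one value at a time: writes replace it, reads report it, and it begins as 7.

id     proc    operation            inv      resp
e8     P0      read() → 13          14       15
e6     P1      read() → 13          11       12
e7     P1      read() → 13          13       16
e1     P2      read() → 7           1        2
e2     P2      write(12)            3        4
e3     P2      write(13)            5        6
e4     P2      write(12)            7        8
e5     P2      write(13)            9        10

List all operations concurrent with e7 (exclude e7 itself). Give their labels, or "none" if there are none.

e8

e7 spans [13,16]; an op avoiding the whole window 13..16 is ordered, any other is concurrent
e1 [1,2]: before
e2 [3,4]: before
e3 [5,6]: before
e4 [7,8]: before
e5 [9,10]: before
e6 [11,12]: before
e8 [14,15]: concurrent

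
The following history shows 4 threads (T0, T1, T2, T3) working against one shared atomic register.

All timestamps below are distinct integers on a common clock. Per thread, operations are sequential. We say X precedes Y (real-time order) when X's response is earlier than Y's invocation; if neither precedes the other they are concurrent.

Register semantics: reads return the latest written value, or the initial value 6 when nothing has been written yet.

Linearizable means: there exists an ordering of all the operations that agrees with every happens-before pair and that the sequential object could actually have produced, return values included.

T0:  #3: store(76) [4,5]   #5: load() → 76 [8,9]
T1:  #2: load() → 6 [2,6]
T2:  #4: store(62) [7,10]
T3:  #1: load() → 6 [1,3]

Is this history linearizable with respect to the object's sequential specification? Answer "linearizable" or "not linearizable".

linearizable

one valid linearization: #1, #2, #3, #5, #4
after step 1 (#1 load() → 6): value 6
after step 2 (#2 load() → 6): value 6
after step 3 (#3 store(76)): value 76
after step 4 (#5 load() → 76): value 76
after step 5 (#4 store(62)): value 62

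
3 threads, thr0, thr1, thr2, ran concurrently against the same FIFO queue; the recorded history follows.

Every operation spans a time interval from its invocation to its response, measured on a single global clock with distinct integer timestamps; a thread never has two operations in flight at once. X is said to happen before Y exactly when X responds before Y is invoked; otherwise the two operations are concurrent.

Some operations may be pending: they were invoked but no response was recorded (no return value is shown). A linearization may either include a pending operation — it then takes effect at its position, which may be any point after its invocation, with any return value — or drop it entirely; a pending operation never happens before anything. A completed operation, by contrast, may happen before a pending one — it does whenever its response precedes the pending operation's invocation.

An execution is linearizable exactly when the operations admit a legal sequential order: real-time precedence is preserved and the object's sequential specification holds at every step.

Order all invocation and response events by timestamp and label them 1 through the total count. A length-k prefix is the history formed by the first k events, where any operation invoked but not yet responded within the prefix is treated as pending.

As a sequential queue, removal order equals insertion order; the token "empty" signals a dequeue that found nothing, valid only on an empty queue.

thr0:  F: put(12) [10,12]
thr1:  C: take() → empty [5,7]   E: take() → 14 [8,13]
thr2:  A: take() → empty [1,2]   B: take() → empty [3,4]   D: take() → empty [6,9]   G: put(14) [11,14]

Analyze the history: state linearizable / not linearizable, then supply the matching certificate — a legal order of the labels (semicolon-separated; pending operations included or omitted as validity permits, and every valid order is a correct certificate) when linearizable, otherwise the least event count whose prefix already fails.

step 1: A take() → empty — queue <>
step 2: B take() → empty — queue <>
step 3: C take() → empty — queue <>
step 4: D take() → empty — queue <>
step 5: G put(14) — queue <14>
step 6: E take() → 14 — queue <>
step 7: F put(12) — queue <12>

linearizable — witness: A; B; C; D; G; E; F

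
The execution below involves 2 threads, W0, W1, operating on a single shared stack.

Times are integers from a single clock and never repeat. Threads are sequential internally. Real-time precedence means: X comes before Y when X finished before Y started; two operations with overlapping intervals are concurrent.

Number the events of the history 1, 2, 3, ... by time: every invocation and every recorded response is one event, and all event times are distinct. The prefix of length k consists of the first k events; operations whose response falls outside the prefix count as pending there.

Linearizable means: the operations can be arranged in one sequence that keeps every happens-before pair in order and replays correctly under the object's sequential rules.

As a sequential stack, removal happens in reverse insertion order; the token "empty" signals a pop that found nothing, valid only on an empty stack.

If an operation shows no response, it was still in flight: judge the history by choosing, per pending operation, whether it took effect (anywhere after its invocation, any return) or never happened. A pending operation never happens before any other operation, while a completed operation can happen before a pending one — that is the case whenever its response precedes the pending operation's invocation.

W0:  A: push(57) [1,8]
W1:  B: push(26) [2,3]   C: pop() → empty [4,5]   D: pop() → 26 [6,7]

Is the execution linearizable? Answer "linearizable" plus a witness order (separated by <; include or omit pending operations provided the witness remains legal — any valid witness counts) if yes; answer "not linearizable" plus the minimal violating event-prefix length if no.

not linearizable — minimal violating prefix: 5 events

through event 4 a valid linearization exists; event 5 (C responding at time 5) ends that
the sole real-time-consistent order of 2 completed operations fails the stack replay
no completion choice of the 1 pending operation (A) rescues it — every subset was tried
e.g. B, C (pending dropped): illegal at step 2, since C pop() → empty cannot apply there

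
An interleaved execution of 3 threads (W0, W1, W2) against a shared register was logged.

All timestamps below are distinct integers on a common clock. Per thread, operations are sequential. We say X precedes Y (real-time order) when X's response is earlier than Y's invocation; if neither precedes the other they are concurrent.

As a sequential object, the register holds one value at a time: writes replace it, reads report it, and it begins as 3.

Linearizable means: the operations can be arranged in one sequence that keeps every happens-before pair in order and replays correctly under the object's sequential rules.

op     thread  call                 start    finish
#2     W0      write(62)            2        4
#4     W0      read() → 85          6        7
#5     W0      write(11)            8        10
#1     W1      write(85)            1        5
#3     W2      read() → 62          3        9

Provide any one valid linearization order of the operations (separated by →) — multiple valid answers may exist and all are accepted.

step 1: #2 write(62) — value 62
step 2: #3 read() → 62 — value 62
step 3: #1 write(85) — value 85
step 4: #4 read() → 85 — value 85
step 5: #5 write(11) — value 11

#2 → #3 → #1 → #4 → #5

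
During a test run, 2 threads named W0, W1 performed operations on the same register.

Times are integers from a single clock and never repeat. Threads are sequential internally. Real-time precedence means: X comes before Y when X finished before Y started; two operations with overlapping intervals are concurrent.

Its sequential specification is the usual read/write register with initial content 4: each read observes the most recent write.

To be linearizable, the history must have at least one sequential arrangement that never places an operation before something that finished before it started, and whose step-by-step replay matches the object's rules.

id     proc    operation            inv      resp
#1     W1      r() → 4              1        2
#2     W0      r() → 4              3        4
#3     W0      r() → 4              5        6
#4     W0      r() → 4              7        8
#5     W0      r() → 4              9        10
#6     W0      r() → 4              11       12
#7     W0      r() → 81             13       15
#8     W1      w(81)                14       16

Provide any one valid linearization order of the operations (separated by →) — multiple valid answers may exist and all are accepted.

#1 → #2 → #3 → #4 → #5 → #6 → #8 → #7

1. #1 r() → 4, leaving value 4
2. #2 r() → 4, leaving value 4
3. #3 r() → 4, leaving value 4
4. #4 r() → 4, leaving value 4
5. #5 r() → 4, leaving value 4
6. #6 r() → 4, leaving value 4
7. #8 w(81), leaving value 81
8. #7 r() → 81, leaving value 81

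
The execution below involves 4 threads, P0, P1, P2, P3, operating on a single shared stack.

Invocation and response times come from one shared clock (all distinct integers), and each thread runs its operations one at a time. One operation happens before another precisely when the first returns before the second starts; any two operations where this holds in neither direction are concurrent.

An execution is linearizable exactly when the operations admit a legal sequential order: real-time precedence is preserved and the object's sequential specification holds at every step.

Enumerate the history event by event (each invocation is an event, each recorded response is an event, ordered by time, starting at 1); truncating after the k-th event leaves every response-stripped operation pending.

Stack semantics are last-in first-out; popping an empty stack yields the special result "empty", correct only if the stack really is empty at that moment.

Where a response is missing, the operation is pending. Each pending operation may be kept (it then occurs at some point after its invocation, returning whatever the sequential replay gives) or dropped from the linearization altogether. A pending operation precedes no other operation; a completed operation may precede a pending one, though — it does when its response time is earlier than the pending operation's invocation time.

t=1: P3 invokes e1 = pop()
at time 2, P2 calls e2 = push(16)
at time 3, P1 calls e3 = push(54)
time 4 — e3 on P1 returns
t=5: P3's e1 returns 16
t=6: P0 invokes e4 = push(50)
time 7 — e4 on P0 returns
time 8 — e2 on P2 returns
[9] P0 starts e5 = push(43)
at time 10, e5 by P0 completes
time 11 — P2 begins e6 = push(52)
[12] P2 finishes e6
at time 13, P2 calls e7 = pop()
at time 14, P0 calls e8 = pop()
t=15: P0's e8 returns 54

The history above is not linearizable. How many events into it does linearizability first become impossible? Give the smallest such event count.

15

a valid linearization of events 1..14 exists, for instance e2, e1, e3, e4, e5, e6:
after step 1 (e2 push(16)): stack <16>
after step 2 (e1 pop() → 16): stack <>
after step 3 (e3 push(54)): stack <54>
after step 4 (e4 push(50)): stack <54,50>
after step 5 (e5 push(43)): stack <54,50,43>
after step 6 (e6 push(52)): stack <54,50,43,52>
include event 15 — e8 responding at 15 — and every candidate order breaks
including or dropping the 1 pending operation (e7) in any combination fails
for example e1, e2, e3, e4, e5, e6, e8 (pending dropped) fails at step 1: e1 pop() → 16 is not legal there
for example e1, e3, e2, e4, e5, e6, e8 (pending dropped) fails at step 1: e1 pop() → 16 is not legal there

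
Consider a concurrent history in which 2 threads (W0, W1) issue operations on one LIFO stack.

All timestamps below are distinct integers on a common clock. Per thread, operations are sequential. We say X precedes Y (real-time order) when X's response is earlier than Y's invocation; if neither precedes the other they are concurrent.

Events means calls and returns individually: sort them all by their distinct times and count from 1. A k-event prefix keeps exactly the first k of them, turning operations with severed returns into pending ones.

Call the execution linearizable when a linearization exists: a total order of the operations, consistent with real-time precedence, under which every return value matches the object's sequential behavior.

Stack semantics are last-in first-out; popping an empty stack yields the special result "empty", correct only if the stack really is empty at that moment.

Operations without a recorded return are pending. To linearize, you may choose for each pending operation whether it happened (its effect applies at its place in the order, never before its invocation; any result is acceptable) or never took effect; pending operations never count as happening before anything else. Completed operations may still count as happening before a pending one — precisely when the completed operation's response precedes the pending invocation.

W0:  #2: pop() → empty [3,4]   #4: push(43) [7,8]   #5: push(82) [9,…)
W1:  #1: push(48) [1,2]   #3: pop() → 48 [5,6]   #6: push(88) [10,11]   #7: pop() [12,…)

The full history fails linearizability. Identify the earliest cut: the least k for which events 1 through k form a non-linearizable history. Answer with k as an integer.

events 1..3 are linearizable; a witness order is #1:
after step 1 (#1 push(48)): stack <48>
once event 4 joins (#2's response, time 4), exhaustive search finds no witness
take #1, #2: step 2 already fails, because #2 pop() → empty cannot occur there

4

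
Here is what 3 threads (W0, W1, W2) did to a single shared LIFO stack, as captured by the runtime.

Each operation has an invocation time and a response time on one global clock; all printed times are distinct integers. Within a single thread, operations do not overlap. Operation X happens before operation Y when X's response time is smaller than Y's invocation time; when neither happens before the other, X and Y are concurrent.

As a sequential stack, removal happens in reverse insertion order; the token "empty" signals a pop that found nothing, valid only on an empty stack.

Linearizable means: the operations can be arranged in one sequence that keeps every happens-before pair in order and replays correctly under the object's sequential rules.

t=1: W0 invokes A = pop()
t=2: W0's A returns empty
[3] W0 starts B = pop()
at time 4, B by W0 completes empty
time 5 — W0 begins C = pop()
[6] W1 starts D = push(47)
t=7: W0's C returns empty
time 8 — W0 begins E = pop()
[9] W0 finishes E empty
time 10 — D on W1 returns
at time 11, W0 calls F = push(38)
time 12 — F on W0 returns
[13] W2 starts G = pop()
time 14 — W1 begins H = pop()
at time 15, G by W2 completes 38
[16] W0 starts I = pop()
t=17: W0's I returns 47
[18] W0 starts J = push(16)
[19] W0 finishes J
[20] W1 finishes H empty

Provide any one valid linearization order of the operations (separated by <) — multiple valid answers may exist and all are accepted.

A < B < C < E < D < F < G < I < H < J

after step 1 (A pop() → empty): stack <>
after step 2 (B pop() → empty): stack <>
after step 3 (C pop() → empty): stack <>
after step 4 (E pop() → empty): stack <>
after step 5 (D push(47)): stack <47>
after step 6 (F push(38)): stack <47,38>
after step 7 (G pop() → 38): stack <47>
after step 8 (I pop() → 47): stack <>
after step 9 (H pop() → empty): stack <>
after step 10 (J push(16)): stack <16>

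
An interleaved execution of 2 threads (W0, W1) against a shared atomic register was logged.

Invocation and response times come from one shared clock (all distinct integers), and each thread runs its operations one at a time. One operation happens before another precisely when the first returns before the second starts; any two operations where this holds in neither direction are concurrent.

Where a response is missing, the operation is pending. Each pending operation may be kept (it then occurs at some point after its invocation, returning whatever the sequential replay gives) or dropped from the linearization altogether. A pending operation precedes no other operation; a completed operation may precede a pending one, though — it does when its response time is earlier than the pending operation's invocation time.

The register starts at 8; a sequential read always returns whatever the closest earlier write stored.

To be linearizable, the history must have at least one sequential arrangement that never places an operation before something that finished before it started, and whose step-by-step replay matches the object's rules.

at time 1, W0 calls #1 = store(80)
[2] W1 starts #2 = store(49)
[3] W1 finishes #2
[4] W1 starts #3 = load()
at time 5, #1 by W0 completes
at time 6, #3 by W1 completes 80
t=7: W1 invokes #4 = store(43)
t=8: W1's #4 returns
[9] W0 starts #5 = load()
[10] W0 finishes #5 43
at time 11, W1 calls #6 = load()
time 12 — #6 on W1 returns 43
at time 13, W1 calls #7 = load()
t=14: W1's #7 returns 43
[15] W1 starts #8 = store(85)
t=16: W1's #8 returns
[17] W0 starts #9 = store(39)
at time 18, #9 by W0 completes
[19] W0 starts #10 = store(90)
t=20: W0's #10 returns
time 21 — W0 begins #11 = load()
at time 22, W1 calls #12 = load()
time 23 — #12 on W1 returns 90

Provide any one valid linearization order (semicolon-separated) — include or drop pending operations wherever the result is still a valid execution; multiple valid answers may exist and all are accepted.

#2; #1; #3; #4; #5; #6; #7; #8; #9; #10; #11; #12

1. #2 store(49), leaving value 49
2. #1 store(80), leaving value 80
3. #3 load() → 80, leaving value 80
4. #4 store(43), leaving value 43
5. #5 load() → 43, leaving value 43
6. #6 load() → 43, leaving value 43
7. #7 load() → 43, leaving value 43
8. #8 store(85), leaving value 85
9. #9 store(39), leaving value 39
10. #10 store(90), leaving value 90
11. #11 load() (pending, included), leaving value 90
12. #12 load() → 90, leaving value 90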